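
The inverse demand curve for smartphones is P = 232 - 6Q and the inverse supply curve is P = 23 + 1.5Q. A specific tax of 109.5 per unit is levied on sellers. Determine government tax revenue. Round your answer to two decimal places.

1452.70

Without the tax, 232 - 6Q = 23 + 1.5Q so Q* = 27.8667 and P* = 64.8.
With the tax, sellers need 109.5 more per unit: 232 - 6Q = 23 + 1.5Q + 109.5, so Q_t = 13.2667. Buyers pay P_b = 152.4; sellers receive P_s = P_b - 109.5 = 42.9.
Tax revenue = t x Q_t = 109.5 x 13.2667 = 1452.7.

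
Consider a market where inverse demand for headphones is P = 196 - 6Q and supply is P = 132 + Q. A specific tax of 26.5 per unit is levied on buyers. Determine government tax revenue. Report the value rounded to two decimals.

Pre-tax equilibrium: 196 - 6Q = 132 + Q gives Q* = 9.1429, P* = 141.1429.
A tax on buyers shifts demand down by 26.5: (196 - 26.5) - 6Q = 132 + Q, so Q_t = 5.3571. Buyers pay P_b = 163.8571; sellers receive P_s = P_b - 26.5 = 137.3571.
Revenue is the tax times quantity traded: 26.5 x 5.3571 = 141.9643.

141.96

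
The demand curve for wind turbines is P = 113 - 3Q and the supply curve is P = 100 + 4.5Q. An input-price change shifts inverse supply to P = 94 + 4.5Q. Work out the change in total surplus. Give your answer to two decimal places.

12.80

Initial equilibrium: Q_0 = 1.7333, P_0 = 107.8; CS_0 = (1/2)(1.7333)(5.2) = 4.5067, PS_0 = (1/2)(1.7333)(7.8) = 6.76.
New equilibrium: 113 - 3Q = 94 + 4.5Q gives Q_1 = 2.5333, P_1 = 105.4; CS_1 = 9.6267, PS_1 = 14.44.
Change in total surplus = (9.6267 + 14.44) - (4.5067 + 6.76) = 12.8.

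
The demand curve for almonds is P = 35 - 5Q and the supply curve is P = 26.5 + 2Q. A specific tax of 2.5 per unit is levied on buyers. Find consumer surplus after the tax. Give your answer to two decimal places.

1.84

Pre-tax equilibrium: 35 - 5Q = 26.5 + 2Q gives Q* = 1.2143, P* = 28.9286.
A tax on buyers shifts demand down by 2.5: (35 - 2.5) - 5Q = 26.5 + 2Q, so Q_t = 0.8571. Buyers pay P_b = 30.7143; sellers receive P_s = P_b - 2.5 = 28.2143.
Consumer surplus is the triangle under demand above P_b: (1/2)(0.8571)(35 - 30.7143) = 1.8367.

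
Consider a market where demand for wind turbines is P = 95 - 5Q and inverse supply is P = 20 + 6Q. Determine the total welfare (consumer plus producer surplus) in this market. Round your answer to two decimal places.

Equilibrium: 95 - 5Q = 20 + 6Q, so Q* = 6.8182 and P* = 60.9091.
CS = (1/2)(6.8182)(34.0909) = 116.219 and PS = (1/2)(6.8182)(40.9091) = 139.4628, so total surplus = 255.6818.

255.68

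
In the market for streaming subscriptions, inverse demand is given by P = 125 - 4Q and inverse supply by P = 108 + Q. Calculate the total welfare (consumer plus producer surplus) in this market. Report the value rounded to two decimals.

Equilibrium: 125 - 4Q = 108 + Q, so Q* = 3.4 and P* = 111.4.
Total surplus is the full triangle between the curves from 0 to Q*: (1/2)(3.4)(125 - 108) = 28.9.

28.90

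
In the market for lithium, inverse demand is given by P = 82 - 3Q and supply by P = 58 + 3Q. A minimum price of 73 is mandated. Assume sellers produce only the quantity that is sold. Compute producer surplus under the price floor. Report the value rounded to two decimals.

Free-market equilibrium: 82 - 3Q = 58 + 3Q gives Q* = 4, P* = 70.
At P = 73, buyers demand (82 - 73)/3 = 3 while sellers would supply more, so the quantity traded is 3 at price 73.
The supply price at Q = 3 is 67. PS is the trapezoid between 73 and supply over [0, 3]: (1/2)[(73 - 58) + (73 - 67)](3) = 31.5.

31.50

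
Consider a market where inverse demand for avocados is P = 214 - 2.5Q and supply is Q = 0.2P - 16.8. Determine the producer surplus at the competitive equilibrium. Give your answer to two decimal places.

Rewriting supply in inverse form: P = 84 + 5Q.
Set 214 - 2.5Q = 84 + 5Q, which gives 130 = 7.5Q, so Q* = 17.3333 and P* = 214 - 2.5(17.3333) = 170.6667.
PS is the area between P* and the supply curve from 0 to Q*: (1/2)(17.3333)(86.6667) = 751.1111.

751.11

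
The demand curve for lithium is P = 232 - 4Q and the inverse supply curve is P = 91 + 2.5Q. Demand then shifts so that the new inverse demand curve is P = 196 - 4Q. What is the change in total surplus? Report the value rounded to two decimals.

-681.23

Initial equilibrium: Q_0 = 21.6923, P_0 = 145.2308; CS_0 = (1/2)(21.6923)(86.7692) = 941.1124, PS_0 = (1/2)(21.6923)(54.2308) = 588.1953.
New equilibrium: 196 - 4Q = 91 + 2.5Q gives Q_1 = 16.1538, P_1 = 131.3846; CS_1 = 521.8935, PS_1 = 326.1834.
Change in total surplus = (521.8935 + 326.1834) - (941.1124 + 588.1953) = -681.2308.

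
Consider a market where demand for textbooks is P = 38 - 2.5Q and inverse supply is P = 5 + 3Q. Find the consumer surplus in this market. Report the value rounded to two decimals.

45.00

Setting demand equal to supply, 33 = 5.5Q, so Q* = 6 and P* = 23.
Consumer surplus is the triangle under demand above P*: (1/2)(6)(38 - 23) = (1/2)(6)(15) = 45.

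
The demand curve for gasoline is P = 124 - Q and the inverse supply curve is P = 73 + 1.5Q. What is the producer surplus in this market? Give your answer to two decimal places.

Set 124 - Q = 73 + 1.5Q, which gives 51 = 2.5Q, so Q* = 20.4 and P* = 124 - (20.4) = 103.6.
The supply curve's price intercept is 73, so PS = (1/2)(Q*)(P* - 73) = (1/2)(20.4)(30.6) = 312.12.

312.12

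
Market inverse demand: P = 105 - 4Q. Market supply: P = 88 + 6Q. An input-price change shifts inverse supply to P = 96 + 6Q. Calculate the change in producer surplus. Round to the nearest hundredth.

Initial equilibrium: Q_0 = 1.7, P_0 = 98.2; CS_0 = (1/2)(1.7)(6.8) = 5.78, PS_0 = (1/2)(1.7)(10.2) = 8.67.
New equilibrium: 105 - 4Q = 96 + 6Q gives Q_1 = 0.9, P_1 = 101.4; CS_1 = 1.62, PS_1 = 2.43.
Change in producer surplus = 2.43 - 8.67 = -6.24.

-6.24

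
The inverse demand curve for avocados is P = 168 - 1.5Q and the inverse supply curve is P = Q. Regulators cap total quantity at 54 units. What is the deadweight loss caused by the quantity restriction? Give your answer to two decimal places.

Unrestricted equilibrium: Q* = (168 - 0)/(1.5 + 1) = 67.2.
At Q = 54 the demand price is 168 - 1.5(54) = 87 and the supply price is 0 + (54) = 54.
DWL = (1/2)(gap between curves at 54) x (Q* - 54) = (1/2)(33)(13.2) = 217.8.

217.80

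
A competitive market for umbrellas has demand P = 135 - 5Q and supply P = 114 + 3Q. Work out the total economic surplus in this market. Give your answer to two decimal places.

Set 135 - 5Q = 114 + 3Q, which gives 21 = 8Q, so Q* = 2.625 and P* = 135 - 5(2.625) = 121.875.
Total surplus is the full triangle between the curves from 0 to Q*: (1/2)(2.625)(135 - 114) = 27.5625.

27.56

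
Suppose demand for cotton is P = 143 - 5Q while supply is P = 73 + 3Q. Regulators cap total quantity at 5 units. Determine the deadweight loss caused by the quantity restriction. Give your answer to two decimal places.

Unrestricted equilibrium: Q* = (143 - 73)/(5 + 3) = 8.75.
At Q = 5 the demand price is 143 - 5(5) = 118 and the supply price is 73 + 3(5) = 88.
Deadweight loss is the triangle between the curves from 5 to 8.75: (1/2)(118 - 88)(8.75 - 5) = 56.25.

56.25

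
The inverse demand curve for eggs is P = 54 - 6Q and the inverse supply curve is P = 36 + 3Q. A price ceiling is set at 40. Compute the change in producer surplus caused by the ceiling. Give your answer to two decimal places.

Without the control, 54 - 6Q = 36 + 3Q so Q* = 2 and P* = 42.
At P = 40, sellers supply (40 - 36)/3 = 1.3333 while buyers want more, so the quantity traded is 1.3333 at price 40.
PS goes from (1/2)(2)(6) = 6 to 2.6667 (computed as (40 - 36)(1.3333) - (1/2)(3)(1.3333)^2), a change of -3.3333.

-3.33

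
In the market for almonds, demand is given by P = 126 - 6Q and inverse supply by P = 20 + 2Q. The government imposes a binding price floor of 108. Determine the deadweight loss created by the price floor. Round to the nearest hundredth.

420.25

Without the control, 126 - 6Q = 20 + 2Q so Q* = 13.25 and P* = 46.5.
At P = 108, buyers demand (126 - 108)/6 = 3 while sellers would supply more, so the quantity traded is 3 at price 108.
At Q = 3 the demand price is 108 and the supply price is 26. Deadweight loss is the triangle between the curves from 3 to 13.25: (1/2)(108 - 26)(13.25 - 3) = 420.25.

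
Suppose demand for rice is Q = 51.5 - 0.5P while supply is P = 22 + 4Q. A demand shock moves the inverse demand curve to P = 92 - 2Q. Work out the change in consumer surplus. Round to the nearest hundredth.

Rewriting demand in inverse form: P = 103 - 2Q.
Initial equilibrium: Q_0 = 13.5, P_0 = 76; CS_0 = (1/2)(13.5)(27) = 182.25, PS_0 = (1/2)(13.5)(54) = 364.5.
New equilibrium: 92 - 2Q = 22 + 4Q gives Q_1 = 11.6667, P_1 = 68.6667; CS_1 = 136.1111, PS_1 = 272.2222.
Change in consumer surplus = 136.1111 - 182.25 = -46.1389.

-46.14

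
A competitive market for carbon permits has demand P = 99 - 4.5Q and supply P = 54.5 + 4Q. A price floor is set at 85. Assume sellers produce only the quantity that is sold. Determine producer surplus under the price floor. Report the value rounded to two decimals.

75.53

Without the control, 99 - 4.5Q = 54.5 + 4Q so Q* = 5.2353 and P* = 75.4412.
At the floor price 85, quantity demanded is (99 - 85)/4.5 = 3.1111; demand is the short side, so Q = 3.1111 trades at P = 85.
The supply price at Q = 3.1111 is 66.9444. PS is the trapezoid between 85 and supply over [0, 3.1111]: (1/2)[(85 - 54.5) + (85 - 66.9444)](3.1111) = 75.5309.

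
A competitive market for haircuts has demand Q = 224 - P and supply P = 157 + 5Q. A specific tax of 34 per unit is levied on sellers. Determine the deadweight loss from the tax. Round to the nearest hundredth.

96.33

Rewriting demand in inverse form: P = 224 - Q.
Pre-tax equilibrium: 224 - Q = 157 + 5Q gives Q* = 11.1667, P* = 212.8333.
With the tax, sellers need 34 more per unit: 224 - Q = 157 + 5Q + 34, so Q_t = 5.5. Buyers pay P_b = 218.5; sellers receive P_s = P_b - 34 = 184.5.
The welfare triangle lost has base Q* - Q_t = 5.6667 and height t = 34, so DWL = (1/2)(5.6667)(34) = 96.3333.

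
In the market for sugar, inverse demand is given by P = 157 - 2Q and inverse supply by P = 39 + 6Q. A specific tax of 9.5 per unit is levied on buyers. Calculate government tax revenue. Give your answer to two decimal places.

Pre-tax equilibrium: 157 - 2Q = 39 + 6Q gives Q* = 14.75, P* = 127.5.
A tax on buyers shifts demand down by 9.5: (157 - 9.5) - 2Q = 39 + 6Q, so Q_t = 13.5625. Buyers pay P_b = 129.875; sellers receive P_s = P_b - 9.5 = 120.375.
Revenue is the tax times quantity traded: 9.5 x 13.5625 = 128.8438.

128.84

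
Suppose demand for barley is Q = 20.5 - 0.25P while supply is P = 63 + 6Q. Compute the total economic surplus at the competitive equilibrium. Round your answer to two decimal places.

18.05

Rewriting demand in inverse form: P = 82 - 4Q.
Equilibrium: 82 - 4Q = 63 + 6Q, so Q* = 1.9 and P* = 74.4.
CS = (1/2)(1.9)(7.6) = 7.22 and PS = (1/2)(1.9)(11.4) = 10.83, so total surplus = 18.05.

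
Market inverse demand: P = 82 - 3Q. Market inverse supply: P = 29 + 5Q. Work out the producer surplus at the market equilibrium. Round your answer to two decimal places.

Setting demand equal to supply, 53 = 8Q, so Q* = 6.625 and P* = 62.125.
PS is the area between P* and the supply curve from 0 to Q*: (1/2)(6.625)(33.125) = 109.7266.

109.73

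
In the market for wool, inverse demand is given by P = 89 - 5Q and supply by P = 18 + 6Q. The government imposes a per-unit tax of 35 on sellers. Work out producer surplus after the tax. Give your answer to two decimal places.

Without the tax, 89 - 5Q = 18 + 6Q so Q* = 6.4545 and P* = 56.7273.
With the tax, sellers need 35 more per unit: 89 - 5Q = 18 + 6Q + 35, so Q_t = 3.2727. Buyers pay P_b = 72.6364; sellers receive P_s = P_b - 35 = 37.6364.
Producer surplus is the triangle above supply below P_s: (1/2)(3.2727)(37.6364 - 18) = 32.1322.

32.13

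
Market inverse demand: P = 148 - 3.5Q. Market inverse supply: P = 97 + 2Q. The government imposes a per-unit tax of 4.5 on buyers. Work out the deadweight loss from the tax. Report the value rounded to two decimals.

Pre-tax equilibrium: 148 - 3.5Q = 97 + 2Q gives Q* = 9.2727, P* = 115.5455.
A tax on buyers shifts demand down by 4.5: (148 - 4.5) - 3.5Q = 97 + 2Q, so Q_t = 8.4545. Buyers pay P_b = 118.4091; sellers receive P_s = P_b - 4.5 = 113.9091.
The welfare triangle lost has base Q* - Q_t = 0.8182 and height t = 4.5, so DWL = (1/2)(0.8182)(4.5) = 1.8409.

1.84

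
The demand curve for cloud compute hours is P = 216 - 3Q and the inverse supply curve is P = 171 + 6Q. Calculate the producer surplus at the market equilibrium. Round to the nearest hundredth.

75.00

Set 216 - 3Q = 171 + 6Q, which gives 45 = 9Q, so Q* = 5 and P* = 216 - 3(5) = 201.
PS is the area between P* and the supply curve from 0 to Q*: (1/2)(5)(30) = 75.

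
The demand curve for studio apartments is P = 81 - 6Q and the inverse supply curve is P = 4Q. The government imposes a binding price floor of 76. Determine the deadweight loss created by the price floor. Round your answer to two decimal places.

264.02

Without the control, 81 - 6Q = 4Q so Q* = 8.1 and P* = 32.4.
At P = 76, buyers demand (81 - 76)/6 = 0.8333 while sellers would supply more, so the quantity traded is 0.8333 at price 76.
The lost-trades triangle has base Q* - 0.8333 = 7.2667 and height equal to the gap between the curves at Q = 0.8333, which is 76 - 3.3333 = 72.6667. DWL = (1/2)(7.2667)(72.6667) = 264.0222.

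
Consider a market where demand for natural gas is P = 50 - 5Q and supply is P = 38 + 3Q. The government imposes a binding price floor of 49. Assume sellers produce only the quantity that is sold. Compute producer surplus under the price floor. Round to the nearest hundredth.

Without the control, 50 - 5Q = 38 + 3Q so Q* = 1.5 and P* = 42.5.
At P = 49, buyers demand (50 - 49)/5 = 0.2 while sellers would supply more, so the quantity traded is 0.2 at price 49.
The supply price at Q = 0.2 is 38.6. PS is the trapezoid between 49 and supply over [0, 0.2]: (1/2)[(49 - 38) + (49 - 38.6)](0.2) = 2.14.

2.14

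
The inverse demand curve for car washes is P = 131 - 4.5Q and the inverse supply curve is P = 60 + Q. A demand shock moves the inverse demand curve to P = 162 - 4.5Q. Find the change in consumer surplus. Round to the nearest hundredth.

Initial equilibrium: Q_0 = 12.9091, P_0 = 72.9091; CS_0 = (1/2)(12.9091)(58.0909) = 374.9504, PS_0 = (1/2)(12.9091)(12.9091) = 83.3223.
New equilibrium: 162 - 4.5Q = 60 + Q gives Q_1 = 18.5455, P_1 = 78.5455; CS_1 = 773.8512, PS_1 = 171.9669.
Change in consumer surplus = 773.8512 - 374.9504 = 398.9008.

398.90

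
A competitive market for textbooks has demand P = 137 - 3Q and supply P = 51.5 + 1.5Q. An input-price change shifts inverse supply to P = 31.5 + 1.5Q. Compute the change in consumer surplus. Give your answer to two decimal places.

Initial equilibrium: Q_0 = 19, P_0 = 80; CS_0 = (1/2)(19)(57) = 541.5, PS_0 = (1/2)(19)(28.5) = 270.75.
New equilibrium: 137 - 3Q = 31.5 + 1.5Q gives Q_1 = 23.4444, P_1 = 66.6667; CS_1 = 824.463, PS_1 = 412.2315.
Change in consumer surplus = 824.463 - 541.5 = 282.963.

282.96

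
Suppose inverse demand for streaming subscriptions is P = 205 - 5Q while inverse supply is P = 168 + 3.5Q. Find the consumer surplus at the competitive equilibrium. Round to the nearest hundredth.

Equilibrium: 205 - 5Q = 168 + 3.5Q, so Q* = 4.3529 and P* = 183.2353.
CS is the area between the demand curve and P* from 0 to Q*: (1/2)(4.3529)(21.7647) = 47.3702.

47.37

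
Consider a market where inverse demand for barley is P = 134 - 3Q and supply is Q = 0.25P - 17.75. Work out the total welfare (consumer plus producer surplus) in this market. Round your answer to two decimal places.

283.50

Rewriting supply in inverse form: P = 71 + 4Q.
Set 134 - 3Q = 71 + 4Q, which gives 63 = 7Q, so Q* = 9 and P* = 134 - 3(9) = 107.
Total surplus is the full triangle between the curves from 0 to Q*: (1/2)(9)(134 - 71) = 283.5.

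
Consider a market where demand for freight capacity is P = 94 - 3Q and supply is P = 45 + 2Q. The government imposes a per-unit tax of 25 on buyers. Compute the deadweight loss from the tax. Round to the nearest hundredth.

62.50

Pre-tax equilibrium: 94 - 3Q = 45 + 2Q gives Q* = 9.8, P* = 64.6.
With the tax, buyers' net willingness to pay falls by 25: (94 - 25) - 3Q = 45 + 2Q, so Q_t = 4.8. Buyers pay P_b = 79.6; sellers receive P_s = P_b - 25 = 54.6.
Deadweight loss is the triangle between the curves from Q_t to Q*: (1/2)(9.8 - 4.8)(25) = 62.5.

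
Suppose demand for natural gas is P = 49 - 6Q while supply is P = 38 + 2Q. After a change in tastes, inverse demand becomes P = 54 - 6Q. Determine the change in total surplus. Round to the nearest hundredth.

8.44

Initial equilibrium: Q_0 = 1.375, P_0 = 40.75; CS_0 = (1/2)(1.375)(8.25) = 5.6719, PS_0 = (1/2)(1.375)(2.75) = 1.8906.
New equilibrium: 54 - 6Q = 38 + 2Q gives Q_1 = 2, P_1 = 42; CS_1 = 12, PS_1 = 4.
Change in total surplus = (12 + 4) - (5.6719 + 1.8906) = 8.4375.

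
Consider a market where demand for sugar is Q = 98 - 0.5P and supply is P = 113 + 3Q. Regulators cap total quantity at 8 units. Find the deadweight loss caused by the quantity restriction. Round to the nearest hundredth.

Rewriting demand in inverse form: P = 196 - 2Q.
Unrestricted equilibrium: Q* = (196 - 113)/(2 + 3) = 16.6.
At Q = 8 the demand price is 196 - 2(8) = 180 and the supply price is 113 + 3(8) = 137.
DWL = (1/2)(gap between curves at 8) x (Q* - 8) = (1/2)(43)(8.6) = 184.9.

184.90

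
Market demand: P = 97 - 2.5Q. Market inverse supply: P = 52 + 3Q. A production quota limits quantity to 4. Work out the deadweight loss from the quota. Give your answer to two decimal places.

Without the quota, 97 - 2.5Q = 52 + 3Q gives Q* = 8.1818.
At Q = 4 the demand price is 97 - 2.5(4) = 87 and the supply price is 52 + 3(4) = 64.
Deadweight loss is the triangle between the curves from 4 to 8.1818: (1/2)(87 - 64)(8.1818 - 4) = 48.0909.

48.09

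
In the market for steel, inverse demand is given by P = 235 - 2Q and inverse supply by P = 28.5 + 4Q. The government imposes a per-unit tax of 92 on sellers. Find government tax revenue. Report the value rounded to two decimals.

Without the tax, 235 - 2Q = 28.5 + 4Q so Q* = 34.4167 and P* = 166.1667.
With the tax, sellers need 92 more per unit: 235 - 2Q = 28.5 + 4Q + 92, so Q_t = 19.0833. Buyers pay P_b = 196.8333; sellers receive P_s = P_b - 92 = 104.8333.
Revenue is the tax times quantity traded: 92 x 19.0833 = 1755.6667.

1755.67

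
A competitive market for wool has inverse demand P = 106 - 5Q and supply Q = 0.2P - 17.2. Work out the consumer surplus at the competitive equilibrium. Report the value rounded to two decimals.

10.00

Rewriting supply in inverse form: P = 86 + 5Q.
Set 106 - 5Q = 86 + 5Q, which gives 20 = 10Q, so Q* = 2 and P* = 106 - 5(2) = 96.
Consumer surplus is the triangle under demand above P*: (1/2)(2)(106 - 96) = (1/2)(2)(10) = 10.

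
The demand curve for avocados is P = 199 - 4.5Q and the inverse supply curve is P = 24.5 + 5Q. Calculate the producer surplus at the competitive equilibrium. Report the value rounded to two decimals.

843.50

Equilibrium: 199 - 4.5Q = 24.5 + 5Q, so Q* = 18.3684 and P* = 116.3421.
Producer surplus is the triangle above supply below P*: (1/2)(18.3684)(116.3421 - 24.5) = (1/2)(18.3684)(91.8421) = 843.4972.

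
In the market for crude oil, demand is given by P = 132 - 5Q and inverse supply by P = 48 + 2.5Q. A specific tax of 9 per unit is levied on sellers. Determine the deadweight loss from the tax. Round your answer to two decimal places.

5.40

Without the tax, 132 - 5Q = 48 + 2.5Q so Q* = 11.2 and P* = 76.
A tax on sellers shifts supply up by 9: 132 - 5Q = 48 + 2.5Q + 9, so Q_t = 10. Buyers pay P_b = 82; sellers receive P_s = P_b - 9 = 73.
The welfare triangle lost has base Q* - Q_t = 1.2 and height t = 9, so DWL = (1/2)(1.2)(9) = 5.4.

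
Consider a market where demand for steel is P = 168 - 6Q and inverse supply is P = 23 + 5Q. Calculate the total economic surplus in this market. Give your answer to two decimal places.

Setting demand equal to supply, 145 = 11Q, so Q* = 13.1818 and P* = 88.9091.
Total surplus is the full triangle between the curves from 0 to Q*: (1/2)(13.1818)(168 - 23) = 955.6818.

955.68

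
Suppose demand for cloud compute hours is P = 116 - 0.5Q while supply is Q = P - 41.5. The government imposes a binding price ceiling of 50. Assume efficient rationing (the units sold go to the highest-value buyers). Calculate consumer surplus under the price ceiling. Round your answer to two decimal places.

542.94

Rewriting supply in inverse form: P = 41.5 + Q.
Without the control, 116 - 0.5Q = 41.5 + Q so Q* = 49.6667 and P* = 91.1667.
At the ceiling price 50, quantity supplied is (50 - 41.5)/1 = 8.5; supply is the short side, so Q = 8.5 trades at P = 50.
The demand price at Q = 8.5 is 111.75. CS is the trapezoid between demand and 50 over [0, 8.5]: (1/2)[(116 - 50) + (111.75 - 50)](8.5) = 542.9375.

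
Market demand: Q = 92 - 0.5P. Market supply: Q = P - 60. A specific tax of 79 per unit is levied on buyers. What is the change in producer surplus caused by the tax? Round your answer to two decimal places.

Rewriting demand in inverse form: P = 184 - 2Q.
Rewriting supply in inverse form: P = 60 + Q.
Pre-tax equilibrium: 184 - 2Q = 60 + Q gives Q* = 41.3333, P* = 101.3333.
A tax on buyers shifts demand down by 79: (184 - 79) - 2Q = 60 + Q, so Q_t = 15. Buyers pay P_b = 154; sellers receive P_s = P_b - 79 = 75.
PS falls from (1/2)(41.3333)(41.3333) = 854.2222 to (1/2)(15)(15) = 112.5, a change of -741.7222.

-741.72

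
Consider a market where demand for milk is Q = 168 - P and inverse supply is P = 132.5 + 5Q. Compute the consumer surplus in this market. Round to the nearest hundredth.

17.50

Rewriting demand in inverse form: P = 168 - Q.
Set 168 - Q = 132.5 + 5Q, which gives 35.5 = 6Q, so Q* = 5.9167 and P* = 168 - (5.9167) = 162.0833.
The demand choke price is 168, so CS = (1/2)(Q*)(168 - P*) = (1/2)(5.9167)(5.9167) = 17.5035.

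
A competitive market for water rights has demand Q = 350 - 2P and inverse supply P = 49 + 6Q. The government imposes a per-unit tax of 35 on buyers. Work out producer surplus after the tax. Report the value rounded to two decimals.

Rewriting demand in inverse form: P = 175 - 0.5Q.
Without the tax, 175 - 0.5Q = 49 + 6Q so Q* = 19.3846 and P* = 165.3077.
A tax on buyers shifts demand down by 35: (175 - 35) - 0.5Q = 49 + 6Q, so Q_t = 14. Buyers pay P_b = 168; sellers receive P_s = P_b - 35 = 133.
PS = (1/2)(Q_t)(P_s - 49) = (1/2)(14)(84) = 588.

588.00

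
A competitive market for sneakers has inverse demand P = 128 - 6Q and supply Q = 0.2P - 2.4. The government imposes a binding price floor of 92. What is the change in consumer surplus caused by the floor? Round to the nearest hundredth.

-225.62

Rewriting supply in inverse form: P = 12 + 5Q.
Free-market equilibrium: 128 - 6Q = 12 + 5Q gives Q* = 10.5455, P* = 64.7273.
At the floor price 92, quantity demanded is (128 - 92)/6 = 6; demand is the short side, so Q = 6 trades at P = 92.
CS goes from (1/2)(10.5455)(63.2727) = 333.6198 to 108 (computed as (128 - 92)(6) - (1/2)(6)(6)^2), a change of -225.6198.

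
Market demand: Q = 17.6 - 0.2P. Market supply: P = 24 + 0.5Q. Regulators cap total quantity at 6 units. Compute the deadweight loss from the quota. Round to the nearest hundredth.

87.36

Rewriting demand in inverse form: P = 88 - 5Q.
Unrestricted equilibrium: Q* = (88 - 24)/(5 + 0.5) = 11.6364.
At Q = 6 the demand price is 88 - 5(6) = 58 and the supply price is 24 + 0.5(6) = 27.
Deadweight loss is the triangle between the curves from 6 to 11.6364: (1/2)(58 - 27)(11.6364 - 6) = 87.3636.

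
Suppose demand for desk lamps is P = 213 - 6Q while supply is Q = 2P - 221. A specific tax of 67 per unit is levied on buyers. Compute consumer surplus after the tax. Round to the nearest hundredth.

Rewriting supply in inverse form: P = 110.5 + 0.5Q.
Pre-tax equilibrium: 213 - 6Q = 110.5 + 0.5Q gives Q* = 15.7692, P* = 118.3846.
A tax on buyers shifts demand down by 67: (213 - 67) - 6Q = 110.5 + 0.5Q, so Q_t = 5.4615. Buyers pay P_b = 180.2308; sellers receive P_s = P_b - 67 = 113.2308.
Consumer surplus is the triangle under demand above P_b: (1/2)(5.4615)(213 - 180.2308) = 89.4852.

89.49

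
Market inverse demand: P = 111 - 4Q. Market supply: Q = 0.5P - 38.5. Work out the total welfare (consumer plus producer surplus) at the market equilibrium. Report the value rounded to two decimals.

Rewriting supply in inverse form: P = 77 + 2Q.
Set 111 - 4Q = 77 + 2Q, which gives 34 = 6Q, so Q* = 5.6667 and P* = 111 - 4(5.6667) = 88.3333.
CS = (1/2)(5.6667)(22.6667) = 64.2222 and PS = (1/2)(5.6667)(11.3333) = 32.1111, so total surplus = 96.3333.

96.33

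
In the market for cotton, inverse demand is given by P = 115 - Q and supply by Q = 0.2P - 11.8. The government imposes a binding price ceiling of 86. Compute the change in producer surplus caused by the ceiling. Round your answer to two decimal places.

Rewriting supply in inverse form: P = 59 + 5Q.
Without the control, 115 - Q = 59 + 5Q so Q* = 9.3333 and P* = 105.6667.
At P = 86, sellers supply (86 - 59)/5 = 5.4 while buyers want more, so the quantity traded is 5.4 at price 86.
PS goes from (1/2)(9.3333)(46.6667) = 217.7778 to 72.9 (computed as (86 - 59)(5.4) - (1/2)(5)(5.4)^2), a change of -144.8778.

-144.88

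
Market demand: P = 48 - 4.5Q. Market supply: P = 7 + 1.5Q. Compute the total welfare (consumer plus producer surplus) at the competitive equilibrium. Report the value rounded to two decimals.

Set 48 - 4.5Q = 7 + 1.5Q, which gives 41 = 6Q, so Q* = 6.8333 and P* = 48 - 4.5(6.8333) = 17.25.
CS = (1/2)(6.8333)(30.75) = 105.0625 and PS = (1/2)(6.8333)(10.25) = 35.0208, so total surplus = 140.0833.

140.08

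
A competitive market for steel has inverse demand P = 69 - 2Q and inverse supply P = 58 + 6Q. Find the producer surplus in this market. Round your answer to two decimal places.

5.67

Equilibrium: 69 - 2Q = 58 + 6Q, so Q* = 1.375 and P* = 66.25.
PS is the area between P* and the supply curve from 0 to Q*: (1/2)(1.375)(8.25) = 5.6719.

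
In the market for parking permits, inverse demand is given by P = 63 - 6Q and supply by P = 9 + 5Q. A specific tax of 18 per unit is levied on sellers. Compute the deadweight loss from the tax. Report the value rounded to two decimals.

Pre-tax equilibrium: 63 - 6Q = 9 + 5Q gives Q* = 4.9091, P* = 33.5455.
With the tax, sellers need 18 more per unit: 63 - 6Q = 9 + 5Q + 18, so Q_t = 3.2727. Buyers pay P_b = 43.3636; sellers receive P_s = P_b - 18 = 25.3636.
Deadweight loss is the triangle between the curves from Q_t to Q*: (1/2)(4.9091 - 3.2727)(18) = 14.7273.

14.73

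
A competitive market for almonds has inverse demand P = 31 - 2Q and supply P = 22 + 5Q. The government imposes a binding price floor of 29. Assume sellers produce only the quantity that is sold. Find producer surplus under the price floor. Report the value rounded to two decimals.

Free-market equilibrium: 31 - 2Q = 22 + 5Q gives Q* = 1.2857, P* = 28.4286.
At P = 29, buyers demand (31 - 29)/2 = 1 while sellers would supply more, so the quantity traded is 1 at price 29.
The supply price at Q = 1 is 27. PS is the trapezoid between 29 and supply over [0, 1]: (1/2)[(29 - 22) + (29 - 27)](1) = 4.5.

4.50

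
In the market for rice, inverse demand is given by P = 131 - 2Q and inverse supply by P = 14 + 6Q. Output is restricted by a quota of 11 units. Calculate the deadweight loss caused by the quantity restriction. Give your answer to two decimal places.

52.56

Unrestricted equilibrium: Q* = (131 - 14)/(2 + 6) = 14.625.
At Q = 11 the demand price is 131 - 2(11) = 109 and the supply price is 14 + 6(11) = 80.
Deadweight loss is the triangle between the curves from 11 to 14.625: (1/2)(109 - 80)(14.625 - 11) = 52.5625.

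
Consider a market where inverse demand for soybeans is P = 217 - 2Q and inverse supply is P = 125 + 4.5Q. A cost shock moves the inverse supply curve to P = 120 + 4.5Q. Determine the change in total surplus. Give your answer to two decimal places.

72.69

Initial equilibrium: Q_0 = 14.1538, P_0 = 188.6923; CS_0 = (1/2)(14.1538)(28.3077) = 200.3314, PS_0 = (1/2)(14.1538)(63.6923) = 450.7456.
New equilibrium: 217 - 2Q = 120 + 4.5Q gives Q_1 = 14.9231, P_1 = 187.1538; CS_1 = 222.6982, PS_1 = 501.071.
Change in total surplus = (222.6982 + 501.071) - (200.3314 + 450.7456) = 72.6923.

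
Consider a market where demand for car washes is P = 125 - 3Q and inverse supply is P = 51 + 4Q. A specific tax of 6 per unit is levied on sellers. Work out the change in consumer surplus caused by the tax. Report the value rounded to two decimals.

-26.08

Pre-tax equilibrium: 125 - 3Q = 51 + 4Q gives Q* = 10.5714, P* = 93.2857.
A tax on sellers shifts supply up by 6: 125 - 3Q = 51 + 4Q + 6, so Q_t = 9.7143. Buyers pay P_b = 95.8571; sellers receive P_s = P_b - 6 = 89.8571.
Consumers lose the trapezoid between P* and P_b out to Q_t plus the triangle from Q_t to Q*: change in CS = 141.551 - 167.6327 = -26.0816.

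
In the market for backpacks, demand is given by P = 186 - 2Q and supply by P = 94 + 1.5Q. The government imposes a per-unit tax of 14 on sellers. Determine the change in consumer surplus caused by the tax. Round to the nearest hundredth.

-194.29

Pre-tax equilibrium: 186 - 2Q = 94 + 1.5Q gives Q* = 26.2857, P* = 133.4286.
A tax on sellers shifts supply up by 14: 186 - 2Q = 94 + 1.5Q + 14, so Q_t = 22.2857. Buyers pay P_b = 141.4286; sellers receive P_s = P_b - 14 = 127.4286.
CS falls from (1/2)(26.2857)(52.5714) = 690.9388 to (1/2)(22.2857)(44.5714) = 496.6531, a change of -194.2857.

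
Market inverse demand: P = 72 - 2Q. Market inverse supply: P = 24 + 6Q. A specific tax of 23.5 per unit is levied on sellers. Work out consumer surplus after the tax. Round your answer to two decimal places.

9.38

Without the tax, 72 - 2Q = 24 + 6Q so Q* = 6 and P* = 60.
With the tax, sellers need 23.5 more per unit: 72 - 2Q = 24 + 6Q + 23.5, so Q_t = 3.0625. Buyers pay P_b = 65.875; sellers receive P_s = P_b - 23.5 = 42.375.
CS = (1/2)(Q_t)(72 - P_b) = (1/2)(3.0625)(6.125) = 9.3789.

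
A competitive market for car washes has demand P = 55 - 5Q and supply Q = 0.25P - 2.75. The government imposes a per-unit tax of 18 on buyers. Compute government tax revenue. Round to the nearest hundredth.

52.00

Rewriting supply in inverse form: P = 11 + 4Q.
Without the tax, 55 - 5Q = 11 + 4Q so Q* = 4.8889 and P* = 30.5556.
With the tax, buyers' net willingness to pay falls by 18: (55 - 18) - 5Q = 11 + 4Q, so Q_t = 2.8889. Buyers pay P_b = 40.5556; sellers receive P_s = P_b - 18 = 22.5556.
Tax revenue = t x Q_t = 18 x 2.8889 = 52.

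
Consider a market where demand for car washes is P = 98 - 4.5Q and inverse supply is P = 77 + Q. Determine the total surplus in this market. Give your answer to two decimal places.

40.09

Setting demand equal to supply, 21 = 5.5Q, so Q* = 3.8182 and P* = 80.8182.
Total surplus is the full triangle between the curves from 0 to Q*: (1/2)(3.8182)(98 - 77) = 40.0909.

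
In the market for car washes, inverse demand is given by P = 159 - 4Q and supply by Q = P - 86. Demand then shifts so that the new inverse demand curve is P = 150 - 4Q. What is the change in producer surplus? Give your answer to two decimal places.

-24.66

Rewriting supply in inverse form: P = 86 + Q.
Initial equilibrium: Q_0 = 14.6, P_0 = 100.6; CS_0 = (1/2)(14.6)(58.4) = 426.32, PS_0 = (1/2)(14.6)(14.6) = 106.58.
New equilibrium: 150 - 4Q = 86 + Q gives Q_1 = 12.8, P_1 = 98.8; CS_1 = 327.68, PS_1 = 81.92.
Change in producer surplus = 81.92 - 106.58 = -24.66.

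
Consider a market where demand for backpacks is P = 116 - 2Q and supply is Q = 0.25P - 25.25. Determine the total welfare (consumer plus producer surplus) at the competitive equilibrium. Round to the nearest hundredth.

Rewriting supply in inverse form: P = 101 + 4Q.
Equilibrium: 116 - 2Q = 101 + 4Q, so Q* = 2.5 and P* = 111.
CS = (1/2)(2.5)(5) = 6.25 and PS = (1/2)(2.5)(10) = 12.5, so total surplus = 18.75.

18.75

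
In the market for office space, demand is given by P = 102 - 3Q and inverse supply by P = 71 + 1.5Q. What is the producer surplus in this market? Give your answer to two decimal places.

35.59

Equilibrium: 102 - 3Q = 71 + 1.5Q, so Q* = 6.8889 and P* = 81.3333.
Producer surplus is the triangle above supply below P*: (1/2)(6.8889)(81.3333 - 71) = (1/2)(6.8889)(10.3333) = 35.5926.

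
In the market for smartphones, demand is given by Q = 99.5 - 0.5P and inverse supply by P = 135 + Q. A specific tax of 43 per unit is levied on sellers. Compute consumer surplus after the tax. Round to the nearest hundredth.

Rewriting demand in inverse form: P = 199 - 2Q.
Pre-tax equilibrium: 199 - 2Q = 135 + Q gives Q* = 21.3333, P* = 156.3333.
A tax on sellers shifts supply up by 43: 199 - 2Q = 135 + Q + 43, so Q_t = 7. Buyers pay P_b = 185; sellers receive P_s = P_b - 43 = 142.
CS = (1/2)(Q_t)(199 - P_b) = (1/2)(7)(14) = 49.

49.00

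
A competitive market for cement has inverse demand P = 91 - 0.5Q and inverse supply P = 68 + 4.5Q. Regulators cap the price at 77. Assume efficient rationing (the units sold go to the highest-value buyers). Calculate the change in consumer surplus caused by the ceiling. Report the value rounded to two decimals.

Without the control, 91 - 0.5Q = 68 + 4.5Q so Q* = 4.6 and P* = 88.7.
At the ceiling price 77, quantity supplied is (77 - 68)/4.5 = 2; supply is the short side, so Q = 2 trades at P = 77.
CS goes from (1/2)(4.6)(2.3) = 5.29 to 27 (computed as (91 - 77)(2) - (1/2)(0.5)(2)^2), a change of 21.71.

21.71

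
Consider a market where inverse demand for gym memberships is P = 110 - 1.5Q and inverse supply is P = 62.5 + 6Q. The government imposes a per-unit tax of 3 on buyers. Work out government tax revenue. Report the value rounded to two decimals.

Pre-tax equilibrium: 110 - 1.5Q = 62.5 + 6Q gives Q* = 6.3333, P* = 100.5.
With the tax, buyers' net willingness to pay falls by 3: (110 - 3) - 1.5Q = 62.5 + 6Q, so Q_t = 5.9333. Buyers pay P_b = 101.1; sellers receive P_s = P_b - 3 = 98.1.
Tax revenue = t x Q_t = 3 x 5.9333 = 17.8.

17.80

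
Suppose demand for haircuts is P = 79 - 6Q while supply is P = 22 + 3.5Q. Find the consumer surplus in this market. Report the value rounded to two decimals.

108.00

Setting demand equal to supply, 57 = 9.5Q, so Q* = 6 and P* = 43.
The demand choke price is 79, so CS = (1/2)(Q*)(79 - P*) = (1/2)(6)(36) = 108.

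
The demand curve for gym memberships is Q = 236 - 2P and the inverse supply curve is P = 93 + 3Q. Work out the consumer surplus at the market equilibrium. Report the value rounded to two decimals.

12.76

Rewriting demand in inverse form: P = 118 - 0.5Q.
Setting demand equal to supply, 25 = 3.5Q, so Q* = 7.1429 and P* = 114.4286.
Consumer surplus is the triangle under demand above P*: (1/2)(7.1429)(118 - 114.4286) = (1/2)(7.1429)(3.5714) = 12.7551.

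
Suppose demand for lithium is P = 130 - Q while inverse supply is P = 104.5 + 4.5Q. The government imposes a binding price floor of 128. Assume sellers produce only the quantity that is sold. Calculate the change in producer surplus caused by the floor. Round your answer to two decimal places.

Free-market equilibrium: 130 - Q = 104.5 + 4.5Q gives Q* = 4.6364, P* = 125.3636.
At P = 128, buyers demand (130 - 128)/1 = 2 while sellers would supply more, so the quantity traded is 2 at price 128.
PS goes from (1/2)(4.6364)(20.8636) = 48.3657 to 38 (computed as (128 - 104.5)(2) - (1/2)(4.5)(2)^2), a change of -10.3657.

-10.37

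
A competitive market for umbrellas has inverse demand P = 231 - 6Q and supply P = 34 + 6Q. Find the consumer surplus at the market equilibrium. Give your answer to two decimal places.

Setting demand equal to supply, 197 = 12Q, so Q* = 16.4167 and P* = 132.5.
Consumer surplus is the triangle under demand above P*: (1/2)(16.4167)(231 - 132.5) = (1/2)(16.4167)(98.5) = 808.5208.

808.52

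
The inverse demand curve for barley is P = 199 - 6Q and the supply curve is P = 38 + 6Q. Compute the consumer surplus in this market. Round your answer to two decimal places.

Setting demand equal to supply, 161 = 12Q, so Q* = 13.4167 and P* = 118.5.
Consumer surplus is the triangle under demand above P*: (1/2)(13.4167)(199 - 118.5) = (1/2)(13.4167)(80.5) = 540.0208.

540.02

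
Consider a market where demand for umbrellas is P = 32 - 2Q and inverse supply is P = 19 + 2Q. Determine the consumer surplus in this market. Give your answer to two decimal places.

Set 32 - 2Q = 19 + 2Q, which gives 13 = 4Q, so Q* = 3.25 and P* = 32 - 2(3.25) = 25.5.
Consumer surplus is the triangle under demand above P*: (1/2)(3.25)(32 - 25.5) = (1/2)(3.25)(6.5) = 10.5625.

10.56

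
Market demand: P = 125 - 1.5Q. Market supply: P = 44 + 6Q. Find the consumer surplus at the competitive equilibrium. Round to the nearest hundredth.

87.48

Equilibrium: 125 - 1.5Q = 44 + 6Q, so Q* = 10.8 and P* = 108.8.
CS is the area between the demand curve and P* from 0 to Q*: (1/2)(10.8)(16.2) = 87.48.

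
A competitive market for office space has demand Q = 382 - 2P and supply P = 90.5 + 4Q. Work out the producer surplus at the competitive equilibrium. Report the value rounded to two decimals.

Rewriting demand in inverse form: P = 191 - 0.5Q.
Set 191 - 0.5Q = 90.5 + 4Q, which gives 100.5 = 4.5Q, so Q* = 22.3333 and P* = 191 - 0.5(22.3333) = 179.8333.
Producer surplus is the triangle above supply below P*: (1/2)(22.3333)(179.8333 - 90.5) = (1/2)(22.3333)(89.3333) = 997.5556.

997.56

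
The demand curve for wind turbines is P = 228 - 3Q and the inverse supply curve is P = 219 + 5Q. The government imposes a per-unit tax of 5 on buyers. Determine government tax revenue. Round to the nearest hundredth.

2.50

Without the tax, 228 - 3Q = 219 + 5Q so Q* = 1.125 and P* = 224.625.
With the tax, buyers' net willingness to pay falls by 5: (228 - 5) - 3Q = 219 + 5Q, so Q_t = 0.5. Buyers pay P_b = 226.5; sellers receive P_s = P_b - 5 = 221.5.
Revenue is the tax times quantity traded: 5 x 0.5 = 2.5.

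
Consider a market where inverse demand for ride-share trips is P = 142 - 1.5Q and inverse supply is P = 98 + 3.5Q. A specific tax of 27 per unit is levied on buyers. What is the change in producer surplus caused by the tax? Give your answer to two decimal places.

Without the tax, 142 - 1.5Q = 98 + 3.5Q so Q* = 8.8 and P* = 128.8.
With the tax, buyers' net willingness to pay falls by 27: (142 - 27) - 1.5Q = 98 + 3.5Q, so Q_t = 3.4. Buyers pay P_b = 136.9; sellers receive P_s = P_b - 27 = 109.9.
Producers lose the trapezoid between P_s and P* out to Q_t plus the triangle from Q_t to Q*: change in PS = 20.23 - 135.52 = -115.29.

-115.29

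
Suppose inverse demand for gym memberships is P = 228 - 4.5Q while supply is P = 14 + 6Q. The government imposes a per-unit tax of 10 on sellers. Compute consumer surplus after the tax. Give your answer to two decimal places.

Without the tax, 228 - 4.5Q = 14 + 6Q so Q* = 20.381 and P* = 136.2857.
A tax on sellers shifts supply up by 10: 228 - 4.5Q = 14 + 6Q + 10, so Q_t = 19.4286. Buyers pay P_b = 140.5714; sellers receive P_s = P_b - 10 = 130.5714.
CS = (1/2)(Q_t)(228 - P_b) = (1/2)(19.4286)(87.4286) = 849.3061.

849.31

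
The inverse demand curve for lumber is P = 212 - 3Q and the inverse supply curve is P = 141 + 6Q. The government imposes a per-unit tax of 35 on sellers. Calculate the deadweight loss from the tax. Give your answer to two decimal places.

Pre-tax equilibrium: 212 - 3Q = 141 + 6Q gives Q* = 7.8889, P* = 188.3333.
With the tax, sellers need 35 more per unit: 212 - 3Q = 141 + 6Q + 35, so Q_t = 4. Buyers pay P_b = 200; sellers receive P_s = P_b - 35 = 165.
The welfare triangle lost has base Q* - Q_t = 3.8889 and height t = 35, so DWL = (1/2)(3.8889)(35) = 68.0556.

68.06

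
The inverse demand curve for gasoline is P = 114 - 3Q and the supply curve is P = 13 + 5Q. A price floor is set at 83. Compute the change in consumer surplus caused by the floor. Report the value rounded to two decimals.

-78.92

Free-market equilibrium: 114 - 3Q = 13 + 5Q gives Q* = 12.625, P* = 76.125.
At the floor price 83, quantity demanded is (114 - 83)/3 = 10.3333; demand is the short side, so Q = 10.3333 trades at P = 83.
CS goes from (1/2)(12.625)(37.875) = 239.0859 to 160.1667 (computed as (114 - 83)(10.3333) - (1/2)(3)(10.3333)^2), a change of -78.9193.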